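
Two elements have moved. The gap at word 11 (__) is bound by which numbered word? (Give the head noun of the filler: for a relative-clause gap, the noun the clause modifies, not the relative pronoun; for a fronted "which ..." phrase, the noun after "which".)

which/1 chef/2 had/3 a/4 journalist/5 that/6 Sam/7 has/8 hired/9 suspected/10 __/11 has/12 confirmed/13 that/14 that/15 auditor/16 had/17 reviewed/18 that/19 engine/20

The marked gap is the subject of "confirmed".
Its filler is the fronted wh-phrase "which chef", at word 2.
(The other dependency links word 5 to a gap after word 9.)

2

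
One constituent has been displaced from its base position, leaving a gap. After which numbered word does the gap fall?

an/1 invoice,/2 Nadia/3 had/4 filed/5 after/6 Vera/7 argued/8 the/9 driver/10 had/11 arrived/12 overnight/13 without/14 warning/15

5

The displaced element is "an invoice" (word 2).
It functions as the direct object of "filed", so the gap sits immediately after word 5 ("filed").
Base order: Nadia had filed an invoice after Vera argued the driver had arrived overnight without warning.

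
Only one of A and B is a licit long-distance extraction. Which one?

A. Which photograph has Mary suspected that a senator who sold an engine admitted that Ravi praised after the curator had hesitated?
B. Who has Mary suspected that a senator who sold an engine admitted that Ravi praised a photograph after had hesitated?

In B, the wh-phrase is extracted from inside an adjunct island (introduced by "after"), which blocks movement.
In A, the extraction path crosses only that-complement boundaries, which are transparent.
So A is grammatical.

A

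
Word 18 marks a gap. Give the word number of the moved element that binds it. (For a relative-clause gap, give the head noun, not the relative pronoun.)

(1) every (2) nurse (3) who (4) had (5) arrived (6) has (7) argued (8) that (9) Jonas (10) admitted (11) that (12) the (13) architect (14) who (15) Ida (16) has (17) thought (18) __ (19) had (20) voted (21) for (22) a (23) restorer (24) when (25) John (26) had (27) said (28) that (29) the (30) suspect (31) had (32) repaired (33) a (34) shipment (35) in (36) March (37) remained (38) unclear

13

The gap at 18 is the subject of "voted", inside a relative clause.
The relative pronoun is "who" (word 14); it is bound by the head noun immediately before it.
Its filler is the head noun "architect", at word 13.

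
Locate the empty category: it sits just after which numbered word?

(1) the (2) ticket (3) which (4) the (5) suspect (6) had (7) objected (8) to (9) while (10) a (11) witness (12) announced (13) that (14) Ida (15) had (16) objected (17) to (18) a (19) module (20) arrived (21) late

8

The displaced element is "the ticket" (word 2).
It functions as the object of the preposition "to" of "objected", so the gap sits immediately after word 8 ("to").
Base order: The suspect had objected to the ticket while a witness announced that Ida had objected to a module.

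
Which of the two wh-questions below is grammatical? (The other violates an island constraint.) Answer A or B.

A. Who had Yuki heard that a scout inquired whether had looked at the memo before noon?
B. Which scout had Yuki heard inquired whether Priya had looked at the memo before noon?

B

In A, the wh-phrase is extracted from inside a wh-island (introduced by "whether"), which blocks movement.
In B, the extraction path crosses only that-complement boundaries, which are transparent.
So B is grammatical.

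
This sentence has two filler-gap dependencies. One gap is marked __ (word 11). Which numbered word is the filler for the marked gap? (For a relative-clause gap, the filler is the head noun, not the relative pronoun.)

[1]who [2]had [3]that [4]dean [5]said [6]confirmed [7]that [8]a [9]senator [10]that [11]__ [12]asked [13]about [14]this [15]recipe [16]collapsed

9

The marked gap is inside the relative clause, the subject of "asked".
Its filler is the head noun "senator" (via "that"), at word 9.
(The other dependency links word 1 to a gap after word 5.)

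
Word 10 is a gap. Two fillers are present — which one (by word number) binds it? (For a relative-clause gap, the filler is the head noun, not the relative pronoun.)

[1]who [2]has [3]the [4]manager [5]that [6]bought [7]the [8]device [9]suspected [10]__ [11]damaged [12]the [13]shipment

The marked gap is the subject of "damaged".
Its filler is the fronted wh-phrase "who", at word 1.
(The other dependency links word 4 to a gap after word 5.)

1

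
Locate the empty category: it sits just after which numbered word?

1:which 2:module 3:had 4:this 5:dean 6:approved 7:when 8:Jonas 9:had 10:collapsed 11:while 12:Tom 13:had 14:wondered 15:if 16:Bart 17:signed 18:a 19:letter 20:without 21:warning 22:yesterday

The displaced element is "which module" (word 2).
It functions as the direct object of "approved", so the gap sits immediately after word 6 ("approved").
Base order: This dean had approved which module when Jonas had collapsed while Tom had wondered if Bart signed a letter without warning yesterday.

6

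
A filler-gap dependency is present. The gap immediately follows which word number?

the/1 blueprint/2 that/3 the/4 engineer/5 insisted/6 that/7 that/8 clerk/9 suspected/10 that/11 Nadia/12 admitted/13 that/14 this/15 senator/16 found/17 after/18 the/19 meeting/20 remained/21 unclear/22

17

The displaced element is "the blueprint" (word 2).
It is linked across 3 clause boundaries (that → that → that).
It functions as the direct object of "found", so the gap sits immediately after word 17 ("found").
Base order: The engineer insisted that that clerk suspected that Nadia admitted that this senator found the blueprint after the meeting.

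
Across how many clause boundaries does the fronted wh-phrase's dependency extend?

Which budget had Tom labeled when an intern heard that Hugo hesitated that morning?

0

"which budget" originates inside the matrix clause — no clause boundary is crossed.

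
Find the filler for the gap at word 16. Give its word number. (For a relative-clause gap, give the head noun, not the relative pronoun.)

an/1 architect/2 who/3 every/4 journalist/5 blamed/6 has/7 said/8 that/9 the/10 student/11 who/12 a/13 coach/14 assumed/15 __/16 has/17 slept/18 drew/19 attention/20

11

The gap at 16 is the subject of "slept", inside a relative clause.
The relative pronoun is "who" (word 12); it is bound by the head noun immediately before it.
Its filler is the head noun "student", at word 11.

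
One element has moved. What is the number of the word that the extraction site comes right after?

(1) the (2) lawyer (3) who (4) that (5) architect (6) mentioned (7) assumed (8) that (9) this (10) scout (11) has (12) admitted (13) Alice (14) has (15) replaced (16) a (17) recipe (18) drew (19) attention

The displaced element is "the lawyer" (word 2).
It is linked across 1 clause boundary (Ø).
It functions as the subject of "assumed", so the gap sits immediately after word 6 ("mentioned").
Base order: That architect mentioned that the lawyer assumed that this scout has admitted Alice has replaced a recipe.

6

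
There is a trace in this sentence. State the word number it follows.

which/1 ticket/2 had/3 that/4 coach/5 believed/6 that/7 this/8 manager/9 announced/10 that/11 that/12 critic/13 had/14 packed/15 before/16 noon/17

The displaced element is "which ticket" (word 2).
It is linked across 2 clause boundaries (that → that).
It functions as the direct object of "packed", so the gap sits immediately after word 15 ("packed").
Base order: That coach had believed that this manager announced that that critic had packed which ticket before noon.

15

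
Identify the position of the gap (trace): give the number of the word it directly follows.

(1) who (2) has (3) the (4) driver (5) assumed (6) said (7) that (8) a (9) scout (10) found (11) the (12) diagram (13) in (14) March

5

The displaced element is "who" (word 1).
It is linked across 1 clause boundary (Ø).
It functions as the subject of "said", so the gap sits immediately after word 5 ("assumed").
Base order: The driver has assumed that who said that a scout found the diagram in March.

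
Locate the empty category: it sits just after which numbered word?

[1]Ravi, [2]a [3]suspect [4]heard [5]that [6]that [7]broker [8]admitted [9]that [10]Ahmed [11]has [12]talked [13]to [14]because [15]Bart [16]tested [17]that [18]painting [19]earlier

The displaced element is "Ravi" (word 1).
It is linked across 2 clause boundaries (that → that).
It functions as the object of the preposition "to" of "talked", so the gap sits immediately after word 13 ("to").
Base order: A suspect heard that that broker admitted that Ahmed has talked to Ravi because Bart tested that painting earlier.

13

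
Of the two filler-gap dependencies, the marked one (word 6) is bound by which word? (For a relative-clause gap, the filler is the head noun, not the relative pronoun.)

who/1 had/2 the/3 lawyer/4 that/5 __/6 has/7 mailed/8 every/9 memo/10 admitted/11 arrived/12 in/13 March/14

4

The marked gap is inside the relative clause, the subject of "mailed".
Its filler is the head noun "lawyer" (via "that"), at word 4.
(The other dependency links word 1 to a gap after word 11.)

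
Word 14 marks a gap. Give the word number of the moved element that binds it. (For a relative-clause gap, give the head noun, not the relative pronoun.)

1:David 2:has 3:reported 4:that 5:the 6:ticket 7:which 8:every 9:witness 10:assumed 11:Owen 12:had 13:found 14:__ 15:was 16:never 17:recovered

6

The gap at 14 is the object of "found", inside a relative clause.
The relative pronoun is "which" (word 7); it is bound by the head noun immediately before it.
Its filler is the head noun "ticket", at word 6.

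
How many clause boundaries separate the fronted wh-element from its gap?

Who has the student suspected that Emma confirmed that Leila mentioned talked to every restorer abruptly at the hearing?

3

"who" is extracted from the subject of "talked".
Boundaries crossed, outermost first: [that], [that], [Ø] — 3 in total.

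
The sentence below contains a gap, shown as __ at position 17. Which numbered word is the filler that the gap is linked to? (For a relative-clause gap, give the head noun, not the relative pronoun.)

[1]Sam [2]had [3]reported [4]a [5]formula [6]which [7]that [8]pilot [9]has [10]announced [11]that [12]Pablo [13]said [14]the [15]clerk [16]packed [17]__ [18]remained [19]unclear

The gap at 17 is the object of "packed", inside a relative clause.
The relative pronoun is "which" (word 6); it is bound by the head noun immediately before it.
Its filler is the head noun "formula", at word 5.

5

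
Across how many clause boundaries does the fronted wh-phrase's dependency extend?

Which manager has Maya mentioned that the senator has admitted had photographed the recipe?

2

"which manager" is extracted from the subject of "photographed".
Boundaries crossed, outermost first: [that], [Ø] — 2 in total.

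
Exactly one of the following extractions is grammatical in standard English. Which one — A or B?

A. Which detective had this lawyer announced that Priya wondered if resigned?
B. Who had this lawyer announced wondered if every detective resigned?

B

In A, the wh-phrase is extracted from inside a wh-island (introduced by "if"), which blocks movement.
In B, the extraction path crosses only that-complement boundaries, which are transparent.
So B is grammatical.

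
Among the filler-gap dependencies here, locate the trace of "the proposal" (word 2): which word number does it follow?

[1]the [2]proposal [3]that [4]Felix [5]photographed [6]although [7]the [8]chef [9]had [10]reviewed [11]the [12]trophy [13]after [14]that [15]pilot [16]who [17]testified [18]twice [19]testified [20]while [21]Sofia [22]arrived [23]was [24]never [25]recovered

5

The displaced element is "the proposal" (word 2).
It functions as the direct object of "photographed", so the gap sits immediately after word 5 ("photographed").
Base order: Felix photographed the proposal although the chef had reviewed the trophy after that pilot who testified twice testified while Sofia arrived.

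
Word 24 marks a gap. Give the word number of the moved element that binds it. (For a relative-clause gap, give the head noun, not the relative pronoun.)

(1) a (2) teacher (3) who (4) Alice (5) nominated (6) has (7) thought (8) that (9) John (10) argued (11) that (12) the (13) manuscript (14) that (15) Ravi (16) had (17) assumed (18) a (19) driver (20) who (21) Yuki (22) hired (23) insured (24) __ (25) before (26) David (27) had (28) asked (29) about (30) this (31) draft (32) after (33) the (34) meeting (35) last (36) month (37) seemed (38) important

The gap at 24 is the object of "insured", inside a relative clause.
The relative pronoun is "that" (word 14); it is bound by the head noun immediately before it.
Its filler is the head noun "manuscript", at word 13.

13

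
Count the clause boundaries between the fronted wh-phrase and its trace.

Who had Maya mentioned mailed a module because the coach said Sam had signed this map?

1

"who" is extracted from the subject of "mailed".
Boundaries crossed, outermost first: [Ø] — 1 in total.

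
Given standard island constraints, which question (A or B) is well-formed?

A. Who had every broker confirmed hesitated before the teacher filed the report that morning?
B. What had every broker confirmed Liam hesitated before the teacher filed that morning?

In B, the wh-phrase is extracted from inside an adjunct island (introduced by "before"), which blocks movement.
In A, the extraction path crosses only that-complement boundaries, which are transparent.
So A is grammatical.

A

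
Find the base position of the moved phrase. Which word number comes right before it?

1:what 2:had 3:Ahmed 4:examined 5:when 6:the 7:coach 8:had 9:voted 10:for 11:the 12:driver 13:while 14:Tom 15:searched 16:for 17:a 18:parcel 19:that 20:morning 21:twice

The displaced element is "what" (word 1).
It functions as the direct object of "examined", so the gap sits immediately after word 4 ("examined").
Base order: Ahmed had examined what when the coach had voted for the driver while Tom searched for a parcel that morning twice.

4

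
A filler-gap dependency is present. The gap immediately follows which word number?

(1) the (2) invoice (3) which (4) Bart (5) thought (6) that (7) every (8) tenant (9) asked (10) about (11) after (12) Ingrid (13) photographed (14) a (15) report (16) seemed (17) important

The displaced element is "the invoice" (word 2).
It is linked across 1 clause boundary (that).
It functions as the object of the preposition "about" of "asked", so the gap sits immediately after word 10 ("about").
Base order: Bart thought that every tenant asked about the invoice after Ingrid photographed a report.

10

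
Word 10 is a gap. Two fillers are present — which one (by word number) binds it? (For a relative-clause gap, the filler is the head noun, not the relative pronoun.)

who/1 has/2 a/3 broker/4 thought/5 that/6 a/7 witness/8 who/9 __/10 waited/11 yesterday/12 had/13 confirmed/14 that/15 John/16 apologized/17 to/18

The marked gap is inside the relative clause, the subject of "waited".
Its filler is the head noun "witness" (via "who"), at word 8.
(The other dependency links word 1 to a gap after word 18.)

8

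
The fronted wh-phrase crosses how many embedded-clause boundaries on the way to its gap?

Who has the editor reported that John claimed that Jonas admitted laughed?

3

"who" is extracted from the subject of "laughed".
Boundaries crossed, outermost first: [that], [that], [Ø] — 3 in total.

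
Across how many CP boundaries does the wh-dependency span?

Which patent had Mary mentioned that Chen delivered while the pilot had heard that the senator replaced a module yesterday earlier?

"which patent" is extracted from the object of "delivered".
Boundaries crossed, outermost first: [that] — 1 in total.

1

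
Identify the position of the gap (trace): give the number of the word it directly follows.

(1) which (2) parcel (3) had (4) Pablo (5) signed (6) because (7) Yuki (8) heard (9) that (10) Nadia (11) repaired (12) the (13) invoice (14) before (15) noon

5

The displaced element is "which parcel" (word 2).
It functions as the direct object of "signed", so the gap sits immediately after word 5 ("signed").
Base order: Pablo had signed which parcel because Yuki heard that Nadia repaired the invoice before noon.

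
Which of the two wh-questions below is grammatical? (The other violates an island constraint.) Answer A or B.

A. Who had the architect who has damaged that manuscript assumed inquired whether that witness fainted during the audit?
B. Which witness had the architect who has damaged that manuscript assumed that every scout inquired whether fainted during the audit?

In B, the wh-phrase is extracted from inside a wh-island (introduced by "whether"), which blocks movement.
In A, the extraction path crosses only that-complement boundaries, which are transparent.
So A is grammatical.

A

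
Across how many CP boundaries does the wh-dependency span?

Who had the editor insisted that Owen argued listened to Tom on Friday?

"who" is extracted from the subject of "listened".
Boundaries crossed, outermost first: [that], [Ø] — 2 in total.

2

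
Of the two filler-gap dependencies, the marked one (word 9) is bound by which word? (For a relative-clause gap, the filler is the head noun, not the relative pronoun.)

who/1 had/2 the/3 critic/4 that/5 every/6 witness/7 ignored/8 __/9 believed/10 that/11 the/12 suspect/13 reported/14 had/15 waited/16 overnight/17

4

The marked gap is inside the relative clause, the direct object of "ignored".
Its filler is the head noun "critic" (via "that"), at word 4.
(The other dependency links word 1 to a gap after word 14.)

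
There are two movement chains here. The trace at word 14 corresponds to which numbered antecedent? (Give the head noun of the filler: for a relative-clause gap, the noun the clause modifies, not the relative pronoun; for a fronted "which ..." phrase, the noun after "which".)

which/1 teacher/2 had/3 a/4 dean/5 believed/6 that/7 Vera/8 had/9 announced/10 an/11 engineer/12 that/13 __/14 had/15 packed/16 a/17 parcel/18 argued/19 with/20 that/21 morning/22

The marked gap is inside the relative clause, the subject of "packed".
Its filler is the head noun "engineer" (via "that"), at word 12.
(The other dependency links word 2 to a gap after word 20.)

12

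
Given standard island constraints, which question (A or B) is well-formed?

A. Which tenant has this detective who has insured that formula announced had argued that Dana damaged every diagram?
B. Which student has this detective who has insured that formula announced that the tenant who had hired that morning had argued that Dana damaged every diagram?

A

In B, the wh-phrase is extracted from inside a complex-NP island (relative clause) (introduced by "who"), which blocks movement.
In A, the extraction path crosses only that-complement boundaries, which are transparent.
So A is grammatical.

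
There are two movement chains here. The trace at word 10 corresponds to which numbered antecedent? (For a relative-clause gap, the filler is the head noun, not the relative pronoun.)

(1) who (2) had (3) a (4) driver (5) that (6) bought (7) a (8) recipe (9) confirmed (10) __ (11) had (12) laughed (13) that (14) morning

The marked gap is the subject of "laughed".
Its filler is the fronted wh-phrase "who", at word 1.
(The other dependency links word 4 to a gap after word 5.)

1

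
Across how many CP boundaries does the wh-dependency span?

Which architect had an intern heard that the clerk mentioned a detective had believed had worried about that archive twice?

"which architect" is extracted from the subject of "worried".
Boundaries crossed, outermost first: [that], [Ø], [Ø] — 3 in total.

3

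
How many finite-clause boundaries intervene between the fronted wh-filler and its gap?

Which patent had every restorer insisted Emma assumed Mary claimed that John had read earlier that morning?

"which patent" is extracted from the object of "read".
Boundaries crossed, outermost first: [Ø], [Ø], [that] — 3 in total.

3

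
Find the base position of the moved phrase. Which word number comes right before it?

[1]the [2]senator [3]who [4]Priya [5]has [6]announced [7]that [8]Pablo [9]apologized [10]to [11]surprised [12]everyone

10

The displaced element is "the senator" (word 2).
It is linked across 1 clause boundary (that).
It functions as the object of the preposition "to" of "apologized", so the gap sits immediately after word 10 ("to").
Base order: Priya has announced that Pablo apologized to the senator.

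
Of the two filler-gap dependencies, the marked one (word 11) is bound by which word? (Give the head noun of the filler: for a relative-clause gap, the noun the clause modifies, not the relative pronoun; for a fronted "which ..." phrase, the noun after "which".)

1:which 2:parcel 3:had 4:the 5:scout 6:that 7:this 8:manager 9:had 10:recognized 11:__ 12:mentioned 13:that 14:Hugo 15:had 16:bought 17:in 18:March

5

The marked gap is inside the relative clause, the direct object of "recognized".
Its filler is the head noun "scout" (via "that"), at word 5.
(The other dependency links word 2 to a gap after word 16.)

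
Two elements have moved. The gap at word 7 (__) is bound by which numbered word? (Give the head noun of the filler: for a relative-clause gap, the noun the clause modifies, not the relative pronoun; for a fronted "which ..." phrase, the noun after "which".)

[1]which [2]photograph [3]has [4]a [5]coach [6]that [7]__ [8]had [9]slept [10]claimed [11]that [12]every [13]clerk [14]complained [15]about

The marked gap is inside the relative clause, the subject of "slept".
Its filler is the head noun "coach" (via "that"), at word 5.
(The other dependency links word 2 to a gap after word 15.)

5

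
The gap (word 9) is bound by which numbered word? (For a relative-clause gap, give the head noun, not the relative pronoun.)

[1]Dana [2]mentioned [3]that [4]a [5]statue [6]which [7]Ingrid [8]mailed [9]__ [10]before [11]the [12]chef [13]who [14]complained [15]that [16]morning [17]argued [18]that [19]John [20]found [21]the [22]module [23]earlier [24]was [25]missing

The gap at 9 is the object of "mailed", inside a relative clause.
The relative pronoun is "which" (word 6); it is bound by the head noun immediately before it.
Its filler is the head noun "statue", at word 5.

5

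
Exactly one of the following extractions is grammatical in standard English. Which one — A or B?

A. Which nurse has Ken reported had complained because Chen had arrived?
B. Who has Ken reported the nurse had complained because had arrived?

In B, the wh-phrase is extracted from inside an adjunct island (introduced by "because"), which blocks movement.
In A, the extraction path crosses only that-complement boundaries, which are transparent.
So A is grammatical.

A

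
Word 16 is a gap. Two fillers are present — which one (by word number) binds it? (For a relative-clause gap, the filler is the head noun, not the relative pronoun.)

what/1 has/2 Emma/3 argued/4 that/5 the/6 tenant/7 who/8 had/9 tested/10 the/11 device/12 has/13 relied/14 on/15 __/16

The marked gap is the object of the preposition "on" of "relied".
Its filler is the fronted wh-phrase "what", at word 1.
(The other dependency links word 7 to a gap after word 8.)

1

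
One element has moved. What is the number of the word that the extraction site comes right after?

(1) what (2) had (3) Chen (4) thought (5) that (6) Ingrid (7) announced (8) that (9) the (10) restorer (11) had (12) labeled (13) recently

12

The displaced element is "what" (word 1).
It is linked across 2 clause boundaries (that → that).
It functions as the direct object of "labeled", so the gap sits immediately after word 12 ("labeled").
Base order: Chen had thought that Ingrid announced that the restorer had labeled what recently.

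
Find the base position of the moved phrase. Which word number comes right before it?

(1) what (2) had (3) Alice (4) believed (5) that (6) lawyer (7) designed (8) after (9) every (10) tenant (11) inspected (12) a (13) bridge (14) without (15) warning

The displaced element is "what" (word 1).
It is linked across 1 clause boundary (Ø).
It functions as the direct object of "designed", so the gap sits immediately after word 7 ("designed").
Base order: Alice had believed that lawyer designed what after every tenant inspected a bridge without warning.

7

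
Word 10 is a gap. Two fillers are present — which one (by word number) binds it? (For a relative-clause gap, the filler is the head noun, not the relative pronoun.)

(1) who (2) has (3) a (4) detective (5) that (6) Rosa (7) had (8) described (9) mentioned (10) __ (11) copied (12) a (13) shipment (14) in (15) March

1

The marked gap is the subject of "copied".
Its filler is the fronted wh-phrase "who", at word 1.
(The other dependency links word 4 to a gap after word 8.)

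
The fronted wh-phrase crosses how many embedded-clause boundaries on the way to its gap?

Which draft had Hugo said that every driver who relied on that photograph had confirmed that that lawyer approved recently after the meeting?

2

"which draft" is extracted from the object of "approved".
Boundaries crossed, outermost first: [that], [that] — 2 in total.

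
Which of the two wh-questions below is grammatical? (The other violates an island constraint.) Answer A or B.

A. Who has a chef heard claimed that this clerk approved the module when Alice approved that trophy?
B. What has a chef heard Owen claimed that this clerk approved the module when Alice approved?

A

In B, the wh-phrase is extracted from inside an adjunct island (introduced by "when"), which blocks movement.
In A, the extraction path crosses only that-complement boundaries, which are transparent.
So A is grammatical.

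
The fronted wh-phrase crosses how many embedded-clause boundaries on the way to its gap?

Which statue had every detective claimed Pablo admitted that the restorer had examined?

2

"which statue" is extracted from the object of "examined".
Boundaries crossed, outermost first: [Ø], [that] — 2 in total.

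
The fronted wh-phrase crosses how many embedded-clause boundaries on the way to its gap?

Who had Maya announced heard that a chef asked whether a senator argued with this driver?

1

"who" is extracted from the subject of "heard".
Boundaries crossed, outermost first: [Ø] — 1 in total.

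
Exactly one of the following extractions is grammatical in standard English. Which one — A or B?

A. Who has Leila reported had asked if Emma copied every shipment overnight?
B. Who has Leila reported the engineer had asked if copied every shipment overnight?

A

In B, the wh-phrase is extracted from inside a wh-island (introduced by "if"), which blocks movement.
In A, the extraction path crosses only that-complement boundaries, which are transparent.
So A is grammatical.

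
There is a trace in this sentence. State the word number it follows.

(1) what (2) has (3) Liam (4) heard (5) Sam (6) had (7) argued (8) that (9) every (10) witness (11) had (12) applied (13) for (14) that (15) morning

The displaced element is "what" (word 1).
It is linked across 2 clause boundaries (Ø → that).
It functions as the object of the preposition "for" of "applied", so the gap sits immediately after word 13 ("for").
Base order: Liam has heard Sam had argued that every witness had applied for what that morning.

13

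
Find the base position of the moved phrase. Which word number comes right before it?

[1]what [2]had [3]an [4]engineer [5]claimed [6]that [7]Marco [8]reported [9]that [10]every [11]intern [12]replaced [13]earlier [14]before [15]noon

The displaced element is "what" (word 1).
It is linked across 2 clause boundaries (that → that).
It functions as the direct object of "replaced", so the gap sits immediately after word 12 ("replaced").
Base order: An engineer had claimed that Marco reported that every intern replaced what earlier before noon.

12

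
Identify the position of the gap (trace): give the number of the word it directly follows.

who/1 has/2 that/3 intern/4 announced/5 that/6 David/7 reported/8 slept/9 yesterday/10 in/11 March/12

8

The displaced element is "who" (word 1).
It is linked across 2 clause boundaries (that → Ø).
It functions as the subject of "slept", so the gap sits immediately after word 8 ("reported").
Base order: That intern has announced that David reported who slept yesterday in March.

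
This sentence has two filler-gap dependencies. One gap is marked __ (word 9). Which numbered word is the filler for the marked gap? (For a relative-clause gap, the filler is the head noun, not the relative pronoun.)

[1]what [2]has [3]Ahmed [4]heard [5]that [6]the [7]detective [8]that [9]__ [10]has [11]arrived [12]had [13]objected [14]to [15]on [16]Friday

7

The marked gap is inside the relative clause, the subject of "arrived".
Its filler is the head noun "detective" (via "that"), at word 7.
(The other dependency links word 1 to a gap after word 14.)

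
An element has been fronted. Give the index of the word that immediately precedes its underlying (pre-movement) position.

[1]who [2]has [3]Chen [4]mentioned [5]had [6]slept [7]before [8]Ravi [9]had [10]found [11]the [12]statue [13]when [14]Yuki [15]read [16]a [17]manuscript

4

The displaced element is "who" (word 1).
It is linked across 1 clause boundary (Ø).
It functions as the subject of "slept", so the gap sits immediately after word 4 ("mentioned").
Base order: Chen has mentioned that who had slept before Ravi had found the statue when Yuki read a manuscript.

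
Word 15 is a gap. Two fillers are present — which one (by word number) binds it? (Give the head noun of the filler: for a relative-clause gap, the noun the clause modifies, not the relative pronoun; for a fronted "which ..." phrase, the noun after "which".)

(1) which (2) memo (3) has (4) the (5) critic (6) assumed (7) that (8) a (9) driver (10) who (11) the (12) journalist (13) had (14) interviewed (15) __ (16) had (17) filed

The marked gap is inside the relative clause, the direct object of "interviewed".
Its filler is the head noun "driver" (via "who"), at word 9.
(The other dependency links word 2 to a gap after word 17.)

9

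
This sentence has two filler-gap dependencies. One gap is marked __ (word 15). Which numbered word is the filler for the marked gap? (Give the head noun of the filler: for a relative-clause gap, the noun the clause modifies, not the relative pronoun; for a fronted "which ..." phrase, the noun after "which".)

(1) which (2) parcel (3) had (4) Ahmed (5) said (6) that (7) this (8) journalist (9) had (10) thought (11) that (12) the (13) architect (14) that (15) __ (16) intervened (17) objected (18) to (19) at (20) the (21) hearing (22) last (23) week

13

The marked gap is inside the relative clause, the subject of "intervened".
Its filler is the head noun "architect" (via "that"), at word 13.
(The other dependency links word 2 to a gap after word 18.)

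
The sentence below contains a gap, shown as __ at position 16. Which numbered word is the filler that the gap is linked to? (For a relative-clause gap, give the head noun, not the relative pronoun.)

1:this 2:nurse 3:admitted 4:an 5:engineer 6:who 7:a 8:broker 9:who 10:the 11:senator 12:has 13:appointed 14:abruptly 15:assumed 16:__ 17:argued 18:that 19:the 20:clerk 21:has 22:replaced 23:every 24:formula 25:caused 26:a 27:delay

5

The gap at 16 is the subject of "argued", inside a relative clause.
The relative pronoun is "who" (word 6); it is bound by the head noun immediately before it.
Its filler is the head noun "engineer", at word 5.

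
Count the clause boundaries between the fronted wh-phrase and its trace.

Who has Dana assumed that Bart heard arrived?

2

"who" is extracted from the subject of "arrived".
Boundaries crossed, outermost first: [that], [Ø] — 2 in total.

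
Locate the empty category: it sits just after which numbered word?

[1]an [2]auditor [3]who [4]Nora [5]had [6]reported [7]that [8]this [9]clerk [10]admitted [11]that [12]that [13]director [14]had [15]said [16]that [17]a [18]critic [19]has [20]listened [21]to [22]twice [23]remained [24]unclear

21

The displaced element is "an auditor" (word 2).
It is linked across 3 clause boundaries (that → that → that).
It functions as the object of the preposition "to" of "listened", so the gap sits immediately after word 21 ("to").
Base order: Nora had reported that this clerk admitted that that director had said that a critic has listened to an auditor twice.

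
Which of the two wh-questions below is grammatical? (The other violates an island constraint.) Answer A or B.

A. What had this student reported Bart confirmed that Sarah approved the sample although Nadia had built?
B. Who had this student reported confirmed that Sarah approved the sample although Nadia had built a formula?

In A, the wh-phrase is extracted from inside an adjunct island (introduced by "although"), which blocks movement.
In B, the extraction path crosses only that-complement boundaries, which are transparent.
So B is grammatical.

B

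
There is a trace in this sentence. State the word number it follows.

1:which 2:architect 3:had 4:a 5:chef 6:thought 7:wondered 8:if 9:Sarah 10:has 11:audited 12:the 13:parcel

6

The displaced element is "which architect" (word 2).
It is linked across 1 clause boundary (Ø).
It functions as the subject of "wondered", so the gap sits immediately after word 6 ("thought").
Base order: A chef had thought that which architect wondered if Sarah has audited the parcel.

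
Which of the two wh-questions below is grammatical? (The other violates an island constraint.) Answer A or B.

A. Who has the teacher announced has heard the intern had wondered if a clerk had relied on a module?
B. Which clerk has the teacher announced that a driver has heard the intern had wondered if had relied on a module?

In B, the wh-phrase is extracted from inside a wh-island (introduced by "if"), which blocks movement.
In A, the extraction path crosses only that-complement boundaries, which are transparent.
So A is grammatical.

A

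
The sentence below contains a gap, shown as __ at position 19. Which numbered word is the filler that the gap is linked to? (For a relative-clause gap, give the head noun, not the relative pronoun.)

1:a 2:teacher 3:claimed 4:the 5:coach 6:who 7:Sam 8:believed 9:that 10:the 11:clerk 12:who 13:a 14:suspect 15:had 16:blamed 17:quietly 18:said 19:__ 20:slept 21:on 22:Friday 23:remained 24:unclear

5

The gap at 19 is the subject of "slept", inside a relative clause.
The relative pronoun is "who" (word 6); it is bound by the head noun immediately before it.
Its filler is the head noun "coach", at word 5.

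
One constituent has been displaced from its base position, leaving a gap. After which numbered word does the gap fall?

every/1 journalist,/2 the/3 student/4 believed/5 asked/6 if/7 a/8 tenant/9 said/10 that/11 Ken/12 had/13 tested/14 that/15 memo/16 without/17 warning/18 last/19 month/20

The displaced element is "every journalist" (word 2).
It is linked across 1 clause boundary (Ø).
It functions as the subject of "asked", so the gap sits immediately after word 5 ("believed").
Base order: The student believed that every journalist asked if a tenant said that Ken had tested that memo without warning last month.

5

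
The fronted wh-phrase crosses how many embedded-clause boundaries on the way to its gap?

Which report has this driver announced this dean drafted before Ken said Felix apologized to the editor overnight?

"which report" is extracted from the object of "drafted".
Boundaries crossed, outermost first: [Ø] — 1 in total.

1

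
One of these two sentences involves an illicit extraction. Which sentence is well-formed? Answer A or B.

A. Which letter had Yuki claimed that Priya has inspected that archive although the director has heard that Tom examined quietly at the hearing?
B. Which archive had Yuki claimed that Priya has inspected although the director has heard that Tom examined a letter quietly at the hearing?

B

In A, the wh-phrase is extracted from inside an adjunct island (introduced by "although"), which blocks movement.
In B, the extraction path crosses only that-complement boundaries, which are transparent.
So B is grammatical.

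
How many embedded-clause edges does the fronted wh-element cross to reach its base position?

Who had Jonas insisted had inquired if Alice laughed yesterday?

"who" is extracted from the subject of "inquired".
Boundaries crossed, outermost first: [Ø] — 1 in total.

1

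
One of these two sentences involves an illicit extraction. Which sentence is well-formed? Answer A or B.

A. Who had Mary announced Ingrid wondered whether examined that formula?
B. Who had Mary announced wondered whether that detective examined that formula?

In A, the wh-phrase is extracted from inside a wh-island (introduced by "whether"), which blocks movement.
In B, the extraction path crosses only that-complement boundaries, which are transparent.
So B is grammatical.

B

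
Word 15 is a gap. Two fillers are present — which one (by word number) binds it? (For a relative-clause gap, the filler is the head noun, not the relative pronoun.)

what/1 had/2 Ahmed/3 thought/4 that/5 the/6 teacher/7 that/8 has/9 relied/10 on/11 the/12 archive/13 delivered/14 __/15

1

The marked gap is the direct object of "delivered".
Its filler is the fronted wh-phrase "what", at word 1.
(The other dependency links word 7 to a gap after word 8.)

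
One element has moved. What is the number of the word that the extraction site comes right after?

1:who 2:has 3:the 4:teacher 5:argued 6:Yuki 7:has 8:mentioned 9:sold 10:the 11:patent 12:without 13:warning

The displaced element is "who" (word 1).
It is linked across 2 clause boundaries (Ø → Ø).
It functions as the subject of "sold", so the gap sits immediately after word 8 ("mentioned").
Base order: The teacher has argued Yuki has mentioned that who sold the patent without warning.

8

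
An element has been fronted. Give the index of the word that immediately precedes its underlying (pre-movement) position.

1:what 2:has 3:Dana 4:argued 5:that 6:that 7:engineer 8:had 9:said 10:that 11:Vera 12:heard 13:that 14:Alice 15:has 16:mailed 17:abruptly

16

The displaced element is "what" (word 1).
It is linked across 3 clause boundaries (that → that → that).
It functions as the direct object of "mailed", so the gap sits immediately after word 16 ("mailed").
Base order: Dana has argued that that engineer had said that Vera heard that Alice has mailed what abruptly.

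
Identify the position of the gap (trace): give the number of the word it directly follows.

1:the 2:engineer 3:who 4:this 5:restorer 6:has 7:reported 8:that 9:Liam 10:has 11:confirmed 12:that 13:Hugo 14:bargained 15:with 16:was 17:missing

The displaced element is "the engineer" (word 2).
It is linked across 2 clause boundaries (that → that).
It functions as the object of the preposition "with" of "bargained", so the gap sits immediately after word 15 ("with").
Base order: This restorer has reported that Liam has confirmed that Hugo bargained with the engineer.

15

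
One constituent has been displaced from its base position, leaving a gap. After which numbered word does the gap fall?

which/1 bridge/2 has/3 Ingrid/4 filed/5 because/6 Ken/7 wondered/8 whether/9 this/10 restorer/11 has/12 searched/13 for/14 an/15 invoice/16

5

The displaced element is "which bridge" (word 2).
It functions as the direct object of "filed", so the gap sits immediately after word 5 ("filed").
Base order: Ingrid has filed which bridge because Ken wondered whether this restorer has searched for an invoice.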